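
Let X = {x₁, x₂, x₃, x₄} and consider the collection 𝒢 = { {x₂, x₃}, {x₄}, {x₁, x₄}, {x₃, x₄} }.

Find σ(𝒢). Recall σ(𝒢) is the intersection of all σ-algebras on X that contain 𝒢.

Answer: σ(𝒢) = { ∅, {x₁}, {x₂}, {x₃}, {x₄}, {x₁, x₂}, {x₁, x₃}, {x₁, x₄}, {x₂, x₃}, {x₂, x₄}, {x₃, x₄}, {x₁, x₂, x₃}, {x₁, x₂, x₄}, {x₁, x₃, x₄}, {x₂, x₃, x₄}, X }

Working:
Start: 𝒢 ∪ {∅, X} = { ∅, {x₄}, {x₁, x₄}, {x₂, x₃}, {x₃, x₄}, X }.
Iteration 1: 4 new —
  {x₁, x₂}  = X∖{x₃, x₄}
  {x₁, x₂, x₃}  = X∖{x₄}
  {x₁, x₃, x₄}  = {x₃, x₄} ∪ {x₁, x₄}
  {x₂, x₃, x₄}  = {x₃, x₄} ∪ {x₂, x₃}
  (now 10)
Iteration 2 adds 3:
  {x₁}  = X∖{x₂, x₃, x₄}
  {x₂}  = X∖{x₁, x₃, x₄}
  {x₁, x₂, x₄}  = {x₁, x₂} ∪ {x₁, x₄}
  (now 13)
Iteration 3: 2 new —
  {x₃}  = X∖{x₁, x₂, x₄}
  {x₂, x₄}  = {x₄} ∪ {x₂}
  (now 15)
Iteration 4 adds 1:
  {x₁, x₃}  = X∖{x₂, x₄}
  (now 16)
Iteration 5 adds nothing — fixpoint reached.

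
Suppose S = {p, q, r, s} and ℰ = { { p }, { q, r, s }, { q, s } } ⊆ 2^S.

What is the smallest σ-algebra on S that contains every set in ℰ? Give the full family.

σ(ℰ) = { {}, { p }, { r }, { p, r }, { q, s }, { p, q, s }, { q, r, s }, S }

Derivation:
Start: ℰ ∪ {∅, S} = { {}, { p }, { q, s }, { q, r, s }, S }.
Pass 1 (2 new):
  { p, r }  = { q, s }ᶜ
  { p, q, s }  = { q, s } ∪ { p }
  (now 7)
Pass 2. New:
  { r }  = { p, q, s }ᶜ
  (now 8)
Pass 3: stable.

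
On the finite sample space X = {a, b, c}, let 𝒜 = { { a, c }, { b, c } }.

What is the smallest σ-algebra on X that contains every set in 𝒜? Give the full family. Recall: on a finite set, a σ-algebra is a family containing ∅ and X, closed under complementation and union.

σ(𝒜) = { {  }, { a }, { b }, { c }, { a, b }, { a, c }, { b, c }, X }

Check:
Take S₀ = 𝒜 ∪ {∅, X} = { {  }, { a, c }, { b, c }, X }.
Iteration 1 (2 new):
  { a }  = X∖{ b, c }
  { b }  = X∖{ a, c }
  (now 6)
Iteration 2 (1 new):
  { a, b }  = { b } ∪ { a }
  (now 7)
Iteration 3: +1 →
  { c }  = X∖{ a, b }
  (now 8)
Iteration 4: already closed under ᶜ and ∪.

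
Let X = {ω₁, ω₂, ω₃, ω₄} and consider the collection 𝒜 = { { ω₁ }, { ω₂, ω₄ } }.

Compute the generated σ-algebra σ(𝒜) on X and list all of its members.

Initial family (4 sets): { {}, { ω₁ }, { ω₂, ω₄ }, X }.
Pass 1 adds 3:
  { ω₁, ω₃ }  = complement { ω₂, ω₄ }
  { ω₁, ω₂, ω₄ }  = { ω₂, ω₄ } ∪ { ω₁ }
  { ω₂, ω₃, ω₄ }  = complement { ω₁ }
  |family| = 7
Pass 2. New:
  { ω₃ }  = complement { ω₁, ω₂, ω₄ }
  |family| = 8
Pass 3: closed — nothing new.

|σ(𝒜)| = 8.  σ(𝒜) = { {}, { ω₁ }, { ω₃ }, { ω₁, ω₃ }, { ω₂, ω₄ }, { ω₁, ω₂, ω₄ }, { ω₂, ω₃, ω₄ }, X }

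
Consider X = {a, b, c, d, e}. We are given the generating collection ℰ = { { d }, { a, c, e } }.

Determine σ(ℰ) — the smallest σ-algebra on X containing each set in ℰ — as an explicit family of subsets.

σ(ℰ) = { {}, { b }, { d }, { b, d }, { a, c, e }, { a, b, c, e }, { a, c, d, e }, X }

Derivation:
Initial family (4 sets): { {}, { d }, { a, c, e }, X }.
Pass 1 adds 3:
  { b, d }  = { a, c, e }ᶜ
  { a, b, c, e }  = { d }ᶜ
  { a, c, d, e }  = { a, c, e } ∪ { d }
  (now 7)
Pass 2 (1 new):
  { b }  = { a, c, d, e }ᶜ
  (now 8)
Pass 3: closed — nothing new.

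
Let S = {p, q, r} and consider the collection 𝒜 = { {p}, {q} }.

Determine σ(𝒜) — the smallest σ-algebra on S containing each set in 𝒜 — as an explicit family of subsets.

Take S₀ = 𝒜 ∪ {∅, S} = { ∅, {p}, {q}, S }.
Step 1: +3 →
  {p,q}  = {p} ∪ {q}
  {p,r}  = ᶜ of {q}
  {q,r}  = ᶜ of {p}
  (now 7)
Step 2 (1 new):
  {r}  = ᶜ of {p,q}
  (now 8)
Step 3 adds nothing — fixpoint reached.

Hence σ(𝒜) has 8 members: { ∅, {p}, {q}, {r}, {p,q}, {p,r}, {q,r}, S }.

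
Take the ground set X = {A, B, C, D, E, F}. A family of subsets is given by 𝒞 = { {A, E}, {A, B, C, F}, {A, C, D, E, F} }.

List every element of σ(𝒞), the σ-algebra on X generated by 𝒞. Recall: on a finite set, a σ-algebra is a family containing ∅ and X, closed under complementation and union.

|σ(𝒞)| = 32.  σ(𝒞) = { ∅, {A}, {B}, {D}, {E}, {A, B}, {A, D}, {A, E}, {B, D}, {B, E}, {C, F}, {D, E}, {A, B, D}, {A, B, E}, {A, C, F}, {A, D, E}, {B, C, F}, {B, D, E}, {C, D, F}, {C, E, F}, {A, B, C, F}, {A, B, D, E}, {A, C, D, F}, {A, C, E, F}, {B, C, D, F}, {B, C, E, F}, {C, D, E, F}, {A, B, C, D, F}, {A, B, C, E, F}, {A, C, D, E, F}, {B, C, D, E, F}, X }

Derivation:
Begin from { ∅, {A, E}, {A, B, C, F}, {A, C, D, E, F}, X } (that is, 𝒞 plus ∅ and X).
Iteration 1 adds 4:
  {B}  = X∖{A, C, D, E, F}
  {D, E}  = X∖{A, B, C, F}
  {B, C, D, F}  = X∖{A, E}
  {A, B, C, E, F}  = {A, E} ∪ {A, B, C, F}
  |family| = 9
Iteration 2 (6 new):
  {D}  = X∖{A, B, C, E, F}
  {A, B, E}  = {B} ∪ {A, E}
  {A, D, E}  = {D, E} ∪ {A, E}
  {B, D, E}  = {B} ∪ {D, E}
  {A, B, C, D, F}  = {A, B, C, F} ∪ {B, C, D, F}
  {B, C, D, E, F}  = {D, E} ∪ {B, C, D, F}
  |family| = 15
Iteration 3 adds 7:
  {A}  = X∖{B, C, D, E, F}
  {E}  = X∖{A, B, C, D, F}
  {B, D}  = {D} ∪ {B}
  {A, C, F}  = X∖{B, D, E}
  {B, C, F}  = X∖{A, D, E}
  {C, D, F}  = X∖{A, B, E}
  {A, B, D, E}  = {D, E} ∪ {A, B, E}
  |family| = 22
Iteration 4: 9 new —
  {A, B}  = {B} ∪ {A}
  {A, D}  = {D} ∪ {A}
  {B, E}  = {B} ∪ {E}
  {C, F}  = X∖{A, B, D, E}
  {A, B, D}  = {B, D} ∪ {A}
  {A, C, D, F}  = {A, C, F} ∪ {C, D, F}
  {A, C, E, F}  = X∖{B, D}
  {B, C, E, F}  = {B, C, F} ∪ {E}
  {C, D, E, F}  = {D, E} ∪ {C, D, F}
  |family| = 31
Iteration 5: +1 →
  {C, E, F}  = X∖{A, B, D}
  |family| = 32
Iteration 6: already closed under ᶜ and ∪.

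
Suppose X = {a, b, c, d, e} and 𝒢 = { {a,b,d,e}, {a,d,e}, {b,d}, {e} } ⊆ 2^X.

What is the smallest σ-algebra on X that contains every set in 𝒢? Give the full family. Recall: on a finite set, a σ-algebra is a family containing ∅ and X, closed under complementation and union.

Answer: σ(𝒢) = { {}, {a}, {b}, {c}, {d}, {e}, {a,b}, {a,c}, {a,d}, {a,e}, {b,c}, {b,d}, {b,e}, {c,d}, {c,e}, {d,e}, {a,b,c}, {a,b,d}, {a,b,e}, {a,c,d}, {a,c,e}, {a,d,e}, {b,c,d}, {b,c,e}, {b,d,e}, {c,d,e}, {a,b,c,d}, {a,b,c,e}, {a,b,d,e}, {a,c,d,e}, {b,c,d,e}, X }

Working:
Initial family (6 sets): { {}, {e}, {b,d}, {a,d,e}, {a,b,d,e}, X }.
Iteration 1 (5 new):
  {c}  = ᶜ of {a,b,d,e}
  {b,c}  = ᶜ of {a,d,e}
  {a,c,e}  = ᶜ of {b,d}
  {b,d,e}  = {b,d} ∪ {e}
  {a,b,c,d}  = ᶜ of {e}
  |family| = 11
Iteration 2 (7 new):
  {a,c}  = ᶜ of {b,d,e}
  {c,e}  = {e} ∪ {c}
  {b,c,d}  = {c} ∪ {b,d}
  {b,c,e}  = {e} ∪ {b,c}
  {a,b,c,e}  = {a,c,e} ∪ {b,c}
  {a,c,d,e}  = {a,d,e} ∪ {a,c,e}
  {b,c,d,e}  = {c} ∪ {b,d,e}
  |family| = 18
Iteration 3: 7 new —
  {a}  = ᶜ of {b,c,d,e}
  {b}  = ᶜ of {a,c,d,e}
  {d}  = ᶜ of {a,b,c,e}
  {a,d}  = ᶜ of {b,c,e}
  {a,e}  = ᶜ of {b,c,d}
  {a,b,c}  = {b,c} ∪ {a,c}
  {a,b,d}  = ᶜ of {c,e}
  |family| = 25
Iteration 4 (7 new):
  {a,b}  = {b} ∪ {a}
  {b,e}  = {b} ∪ {e}
  {c,d}  = {c} ∪ {d}
  {d,e}  = ᶜ of {a,b,c}
  {a,b,e}  = {b} ∪ {a,e}
  {a,c,d}  = {c} ∪ {a,d}
  {c,d,e}  = {d} ∪ {c,e}
  |family| = 32
Iteration 5: already closed under ᶜ and ∪.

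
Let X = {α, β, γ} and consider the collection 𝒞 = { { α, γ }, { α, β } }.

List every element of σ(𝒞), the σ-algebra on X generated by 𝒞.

σ(𝒞) (8 sets): { ∅, { α }, { β }, { γ }, { α, β }, { α, γ }, { β, γ }, X }

Trace:
Seed the family with 𝒞 together with ∅ and X: { ∅, { α, β }, { α, γ }, X }.
Iteration 1. New:
  { β }  = ᶜ of { α, γ }
  { γ }  = ᶜ of { α, β }
  |family| = 6
Iteration 2 adds 1:
  { β, γ }  = { γ } ∪ { β }
  |family| = 7
Iteration 3: +1 →
  { α }  = ᶜ of { β, γ }
  |family| = 8
Iteration 4 adds nothing — fixpoint reached.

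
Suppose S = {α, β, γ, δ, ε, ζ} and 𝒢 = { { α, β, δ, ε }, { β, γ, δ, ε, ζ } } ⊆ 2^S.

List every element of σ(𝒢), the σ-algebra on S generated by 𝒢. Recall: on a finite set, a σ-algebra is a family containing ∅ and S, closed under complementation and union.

σ(𝒢) = { ∅, { α }, { γ, ζ }, { α, γ, ζ }, { β, δ, ε }, { α, β, δ, ε }, { β, γ, δ, ε, ζ }, S }

Derivation:
Begin from { ∅, { α, β, δ, ε }, { β, γ, δ, ε, ζ }, S } (that is, 𝒢 plus ∅ and S).
Step 1: 2 new —
  { α }  = complement { β, γ, δ, ε, ζ }
  { γ, ζ }  = complement { α, β, δ, ε }
Step 2. New:
  { α, γ, ζ }  = { γ, ζ } ∪ { α }
Step 3: +1 →
  { β, δ, ε }  = complement { α, γ, ζ }
Step 4: already closed under ᶜ and ∪.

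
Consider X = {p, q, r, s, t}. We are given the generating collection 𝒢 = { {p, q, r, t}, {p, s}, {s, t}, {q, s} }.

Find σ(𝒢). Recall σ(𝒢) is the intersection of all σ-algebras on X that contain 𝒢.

Answer: σ(𝒢) = { {}, {p}, {q}, {r}, {s}, {t}, {p, q}, {p, r}, {p, s}, {p, t}, {q, r}, {q, s}, {q, t}, {r, s}, {r, t}, {s, t}, {p, q, r}, {p, q, s}, {p, q, t}, {p, r, s}, {p, r, t}, {p, s, t}, {q, r, s}, {q, r, t}, {q, s, t}, {r, s, t}, {p, q, r, s}, {p, q, r, t}, {p, q, s, t}, {p, r, s, t}, {q, r, s, t}, X }

Working:
Take S₀ = 𝒢 ∪ {∅, X} = { {}, {p, s}, {q, s}, {s, t}, {p, q, r, t}, X }.
Round 1 (7 new):
  {s}  = ᶜ of {p, q, r, t}
  {p, q, r}  = ᶜ of {s, t}
  {p, q, s}  = {p, s} ∪ {q, s}
  {p, r, t}  = ᶜ of {q, s}
  {p, s, t}  = {s, t} ∪ {p, s}
  {q, r, t}  = ᶜ of {p, s}
  {q, s, t}  = {s, t} ∪ {q, s}
  — 13 sets.
Round 2 adds 7:
  {p, r}  = ᶜ of {q, s, t}
  {q, r}  = ᶜ of {p, s, t}
  {r, t}  = ᶜ of {p, q, s}
  {p, q, r, s}  = {p, q, r} ∪ {p, q, s}
  {p, q, s, t}  = {p, s, t} ∪ {p, q, s}
  {p, r, s, t}  = {p, s, t} ∪ {p, r, t}
  {q, r, s, t}  = {s, t} ∪ {q, r, t}
  — 20 sets.
Round 3 adds 7:
  {p}  = ᶜ of {q, r, s, t}
  {q}  = ᶜ of {p, r, s, t}
  {r}  = ᶜ of {p, q, s, t}
  {t}  = ᶜ of {p, q, r, s}
  {p, r, s}  = {p, s} ∪ {p, r}
  {q, r, s}  = {q, s} ∪ {q, r}
  {r, s, t}  = {s, t} ∪ {r, t}
  — 27 sets.
Round 4 (4 new):
  {p, q}  = ᶜ of {r, s, t}
  {p, t}  = ᶜ of {q, r, s}
  {q, t}  = ᶜ of {p, r, s}
  {r, s}  = {r} ∪ {s}
  — 31 sets.
Round 5: 1 new —
  {p, q, t}  = ᶜ of {r, s}
  — 32 sets.
Round 6: closed — nothing new.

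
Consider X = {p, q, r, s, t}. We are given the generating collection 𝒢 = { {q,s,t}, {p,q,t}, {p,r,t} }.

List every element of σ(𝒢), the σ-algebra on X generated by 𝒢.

σ(𝒢) = { ∅, {p}, {q}, {r}, {s}, {t}, {p,q}, {p,r}, {p,s}, {p,t}, {q,r}, {q,s}, {q,t}, {r,s}, {r,t}, {s,t}, {p,q,r}, {p,q,s}, {p,q,t}, {p,r,s}, {p,r,t}, {p,s,t}, {q,r,s}, {q,r,t}, {q,s,t}, {r,s,t}, {p,q,r,s}, {p,q,r,t}, {p,q,s,t}, {p,r,s,t}, {q,r,s,t}, X }

Check:
Begin from { ∅, {p,q,t}, {p,r,t}, {q,s,t}, X } (that is, 𝒢 plus ∅ and X).
Step 1 (5 new):
  {p,r}  = {q,s,t}ᶜ
  {q,s}  = {p,r,t}ᶜ
  {r,s}  = {p,q,t}ᶜ
  {p,q,r,t}  = {p,q,t} ∪ {p,r,t}
  {p,q,s,t}  = {p,q,t} ∪ {q,s,t}
  [10 total]
Step 2. New:
  {r}  = {p,q,s,t}ᶜ
  {s}  = {p,q,r,t}ᶜ
  {p,r,s}  = {r,s} ∪ {p,r}
  {q,r,s}  = {r,s} ∪ {q,s}
  {p,q,r,s}  = {p,r} ∪ {q,s}
  {p,r,s,t}  = {r,s} ∪ {p,r,t}
  {q,r,s,t}  = {r,s} ∪ {q,s,t}
  [17 total]
Step 3: +5 →
  {p}  = {q,r,s,t}ᶜ
  {q}  = {p,r,s,t}ᶜ
  {t}  = {p,q,r,s}ᶜ
  {p,t}  = {q,r,s}ᶜ
  {q,t}  = {p,r,s}ᶜ
  [22 total]
Step 4: +10 →
  {p,q}  = {q} ∪ {p}
  {p,s}  = {s} ∪ {p}
  {q,r}  = {q} ∪ {r}
  {r,t}  = {t} ∪ {r}
  {s,t}  = {t} ∪ {s}
  {p,q,r}  = {q} ∪ {p,r}
  {p,q,s}  = {q,s} ∪ {p}
  {p,s,t}  = {p,t} ∪ {s}
  {q,r,t}  = {q,t} ∪ {r}
  {r,s,t}  = {r,s} ∪ {t}
  [32 total]
Step 5: closed — nothing new.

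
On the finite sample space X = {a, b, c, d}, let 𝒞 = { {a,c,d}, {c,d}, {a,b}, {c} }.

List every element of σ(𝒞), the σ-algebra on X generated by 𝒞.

Take S₀ = 𝒞 ∪ {∅, X} = { ∅, {c}, {a,b}, {c,d}, {a,c,d}, X }.
Iteration 1: 3 new —
  {b}  = complement {a,c,d}
  {a,b,c}  = {c} ∪ {a,b}
  {a,b,d}  = complement {c}
  — 9 sets.
Iteration 2. New:
  {d}  = complement {a,b,c}
  {b,c}  = {b} ∪ {c}
  {b,c,d}  = {c,d} ∪ {b}
  — 12 sets.
Iteration 3. New:
  {a}  = complement {b,c,d}
  {a,d}  = complement {b,c}
  {b,d}  = {d} ∪ {b}
  — 15 sets.
Iteration 4 adds 1:
  {a,c}  = complement {b,d}
  — 16 sets.
After Iteration 5 the family is unchanged; done.

σ(𝒞) = { ∅, {a}, {b}, {c}, {d}, {a,b}, {a,c}, {a,d}, {b,c}, {b,d}, {c,d}, {a,b,c}, {a,b,d}, {a,c,d}, {b,c,d}, X }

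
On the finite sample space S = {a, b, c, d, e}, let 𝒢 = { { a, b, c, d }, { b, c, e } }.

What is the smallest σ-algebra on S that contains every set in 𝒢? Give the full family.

|σ(𝒢)| = 8.  σ(𝒢) = { ∅, { e }, { a, d }, { b, c }, { a, d, e }, { b, c, e }, { a, b, c, d }, S }

Check:
Seed the family with 𝒢 together with ∅ and S: { ∅, { b, c, e }, { a, b, c, d }, S }.
Pass 1 adds 2:
  { e }  = { a, b, c, d }ᶜ
  { a, d }  = { b, c, e }ᶜ
  — 6 sets.
Pass 2: +1 →
  { a, d, e }  = { a, d } ∪ { e }
  — 7 sets.
Pass 3 (1 new):
  { b, c }  = { a, d, e }ᶜ
  — 8 sets.
Pass 4: closed — nothing new.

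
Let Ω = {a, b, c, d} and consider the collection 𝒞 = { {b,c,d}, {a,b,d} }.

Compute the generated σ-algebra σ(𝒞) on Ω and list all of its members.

Begin from { ∅, {a,b,d}, {b,c,d}, Ω } (that is, 𝒞 plus ∅ and Ω).
Round 1: 2 new —
  {a}  = complement {b,c,d}
  {c}  = complement {a,b,d}
Round 2 (1 new):
  {a,c}  = {c} ∪ {a}
Round 3 (1 new):
  {b,d}  = complement {a,c}
Round 4: stable.

Hence σ(𝒞) has 8 members: { ∅, {a}, {c}, {a,c}, {b,d}, {a,b,d}, {b,c,d}, Ω }.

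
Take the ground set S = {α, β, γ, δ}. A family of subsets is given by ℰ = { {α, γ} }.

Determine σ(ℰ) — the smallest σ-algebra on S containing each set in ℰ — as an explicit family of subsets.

σ(ℰ) (4 sets): { {}, {α, γ}, {β, δ}, S }

Check:
Seed the family with ℰ together with ∅ and S: { {}, {α, γ}, S }.
Round 1 (1 new):
  {β, δ}  = complement {α, γ}
  [4 total]
Round 2: no new sets; the family is a σ-algebra.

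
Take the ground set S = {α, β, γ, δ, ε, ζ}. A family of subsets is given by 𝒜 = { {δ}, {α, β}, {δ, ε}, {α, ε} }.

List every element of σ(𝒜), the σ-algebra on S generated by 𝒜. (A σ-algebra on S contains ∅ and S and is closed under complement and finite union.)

Answer: σ(𝒜) = { {}, {α}, {β}, {δ}, {ε}, {α, β}, {α, δ}, {α, ε}, {β, δ}, {β, ε}, {γ, ζ}, {δ, ε}, {α, β, δ}, {α, β, ε}, {α, γ, ζ}, {α, δ, ε}, {β, γ, ζ}, {β, δ, ε}, {γ, δ, ζ}, {γ, ε, ζ}, {α, β, γ, ζ}, {α, β, δ, ε}, {α, γ, δ, ζ}, {α, γ, ε, ζ}, {β, γ, δ, ζ}, {β, γ, ε, ζ}, {γ, δ, ε, ζ}, {α, β, γ, δ, ζ}, {α, β, γ, ε, ζ}, {α, γ, δ, ε, ζ}, {β, γ, δ, ε, ζ}, S }

Check:
Take S₀ = 𝒜 ∪ {∅, S} = { {}, {δ}, {α, β}, {α, ε}, {δ, ε}, S }.
Round 1: 8 new —
  {α, β, δ}  = {α, β} ∪ {δ}
  {α, β, ε}  = {α, β} ∪ {α, ε}
  {α, δ, ε}  = {δ, ε} ∪ {α, ε}
  {α, β, γ, ζ}  = {δ, ε}ᶜ
  {α, β, δ, ε}  = {δ, ε} ∪ {α, β}
  {β, γ, δ, ζ}  = {α, ε}ᶜ
  {γ, δ, ε, ζ}  = {α, β}ᶜ
  {α, β, γ, ε, ζ}  = {δ}ᶜ
  (now 14)
Round 2 adds 7:
  {γ, ζ}  = {α, β, δ, ε}ᶜ
  {β, γ, ζ}  = {α, δ, ε}ᶜ
  {γ, δ, ζ}  = {α, β, ε}ᶜ
  {γ, ε, ζ}  = {α, β, δ}ᶜ
  {α, β, γ, δ, ζ}  = {α, β} ∪ {β, γ, δ, ζ}
  {α, γ, δ, ε, ζ}  = {α, δ, ε} ∪ {γ, δ, ε, ζ}
  {β, γ, δ, ε, ζ}  = {γ, δ, ε, ζ} ∪ {β, γ, δ, ζ}
  (now 21)
Round 3: 5 new —
  {α}  = {β, γ, δ, ε, ζ}ᶜ
  {β}  = {α, γ, δ, ε, ζ}ᶜ
  {ε}  = {α, β, γ, δ, ζ}ᶜ
  {α, γ, ε, ζ}  = {α, ε} ∪ {γ, ζ}
  {β, γ, ε, ζ}  = {β, γ, ζ} ∪ {γ, ε, ζ}
  (now 26)
Round 4. New:
  {α, δ}  = {β, γ, ε, ζ}ᶜ
  {β, δ}  = {α, γ, ε, ζ}ᶜ
  {β, ε}  = {β} ∪ {ε}
  {α, γ, ζ}  = {α} ∪ {γ, ζ}
  {β, δ, ε}  = {β} ∪ {δ, ε}
  {α, γ, δ, ζ}  = {α} ∪ {γ, δ, ζ}
  (now 32)
Round 5: already closed under ᶜ and ∪.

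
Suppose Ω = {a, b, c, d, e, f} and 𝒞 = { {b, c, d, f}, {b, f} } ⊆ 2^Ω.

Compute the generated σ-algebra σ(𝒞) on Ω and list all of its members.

Take S₀ = 𝒞 ∪ {∅, Ω} = { {}, {b, f}, {b, c, d, f}, Ω }.
Pass 1: 2 new —
  {a, e}  = ᶜ of {b, c, d, f}
  {a, c, d, e}  = ᶜ of {b, f}
  [6 total]
Pass 2: +1 →
  {a, b, e, f}  = {a, e} ∪ {b, f}
  [7 total]
Pass 3: 1 new —
  {c, d}  = ᶜ of {a, b, e, f}
  [8 total]
After Pass 4 the family is unchanged; done.

Hence σ(𝒞) has 8 members: { {}, {a, e}, {b, f}, {c, d}, {a, b, e, f}, {a, c, d, e}, {b, c, d, f}, Ω }.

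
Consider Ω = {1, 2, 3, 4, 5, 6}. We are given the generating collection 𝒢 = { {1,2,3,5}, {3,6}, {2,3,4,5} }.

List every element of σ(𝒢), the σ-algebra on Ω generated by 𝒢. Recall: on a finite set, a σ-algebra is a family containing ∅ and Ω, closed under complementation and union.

|σ(𝒢)| = 32.  σ(𝒢) = { {}, {1}, {3}, {4}, {6}, {1,3}, {1,4}, {1,6}, {2,5}, {3,4}, {3,6}, {4,6}, {1,2,5}, {1,3,4}, {1,3,6}, {1,4,6}, {2,3,5}, {2,4,5}, {2,5,6}, {3,4,6}, {1,2,3,5}, {1,2,4,5}, {1,2,5,6}, {1,3,4,6}, {2,3,4,5}, {2,3,5,6}, {2,4,5,6}, {1,2,3,4,5}, {1,2,3,5,6}, {1,2,4,5,6}, {2,3,4,5,6}, Ω }

Derivation:
Start: 𝒢 ∪ {∅, Ω} = { {}, {3,6}, {1,2,3,5}, {2,3,4,5}, Ω }.
Step 1 adds 6:
  {1,6}  = complement {2,3,4,5}
  {4,6}  = complement {1,2,3,5}
  {1,2,4,5}  = complement {3,6}
  {1,2,3,4,5}  = {2,3,4,5} ∪ {1,2,3,5}
  {1,2,3,5,6}  = {3,6} ∪ {1,2,3,5}
  {2,3,4,5,6}  = {3,6} ∪ {2,3,4,5}
  [11 total]
Step 2: +7 →
  {1}  = complement {2,3,4,5,6}
  {4}  = complement {1,2,3,5,6}
  {6}  = complement {1,2,3,4,5}
  {1,3,6}  = {1,6} ∪ {3,6}
  {1,4,6}  = {1,6} ∪ {4,6}
  {3,4,6}  = {3,6} ∪ {4,6}
  {1,2,4,5,6}  = {1,6} ∪ {1,2,4,5}
  [18 total]
Step 3 adds 6:
  {3}  = complement {1,2,4,5,6}
  {1,4}  = {1} ∪ {4}
  {1,2,5}  = complement {3,4,6}
  {2,3,5}  = complement {1,4,6}
  {2,4,5}  = complement {1,3,6}
  {1,3,4,6}  = {1} ∪ {3,4,6}
  [24 total]
Step 4. New:
  {1,3}  = {3} ∪ {1}
  {2,5}  = complement {1,3,4,6}
  {3,4}  = {3} ∪ {4}
  {1,3,4}  = {3} ∪ {1,4}
  {1,2,5,6}  = {1,6} ∪ {1,2,5}
  {2,3,5,6}  = complement {1,4}
  {2,4,5,6}  = {6} ∪ {2,4,5}
  [31 total]
Step 5. New:
  {2,5,6}  = complement {1,3,4}
  [32 total]
Step 6: no new sets; the family is a σ-algebra.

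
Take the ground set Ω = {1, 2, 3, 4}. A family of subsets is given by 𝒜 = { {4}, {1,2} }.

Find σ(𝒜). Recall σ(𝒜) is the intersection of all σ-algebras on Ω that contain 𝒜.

Initial family (4 sets): { {}, {4}, {1,2}, Ω }.
Pass 1 adds 3:
  {3,4}  = Ω∖{1,2}
  {1,2,3}  = Ω∖{4}
  {1,2,4}  = {1,2} ∪ {4}
  (now 7)
Pass 2: +1 →
  {3}  = Ω∖{1,2,4}
  (now 8)
Pass 3: closed — nothing new.

|σ(𝒜)| = 8.  σ(𝒜) = { {}, {3}, {4}, {1,2}, {3,4}, {1,2,3}, {1,2,4}, Ω }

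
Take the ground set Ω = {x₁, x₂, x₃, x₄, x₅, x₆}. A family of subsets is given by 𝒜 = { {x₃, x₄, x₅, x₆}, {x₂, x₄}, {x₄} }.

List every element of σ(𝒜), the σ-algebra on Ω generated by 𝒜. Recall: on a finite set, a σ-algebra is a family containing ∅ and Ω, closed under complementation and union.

Take S₀ = 𝒜 ∪ {∅, Ω} = { {}, {x₄}, {x₂, x₄}, {x₃, x₄, x₅, x₆}, Ω }.
Pass 1: 4 new —
  {x₁, x₂}  = {x₃, x₄, x₅, x₆}ᶜ
  {x₁, x₃, x₅, x₆}  = {x₂, x₄}ᶜ
  {x₁, x₂, x₃, x₅, x₆}  = {x₄}ᶜ
  {x₂, x₃, x₄, x₅, x₆}  = {x₃, x₄, x₅, x₆} ∪ {x₂, x₄}
  |family| = 9
Pass 2 (3 new):
  {x₁}  = {x₂, x₃, x₄, x₅, x₆}ᶜ
  {x₁, x₂, x₄}  = {x₁, x₂} ∪ {x₄}
  {x₁, x₃, x₄, x₅, x₆}  = {x₁, x₃, x₅, x₆} ∪ {x₃, x₄, x₅, x₆}
  |family| = 12
Pass 3. New:
  {x₂}  = {x₁, x₃, x₄, x₅, x₆}ᶜ
  {x₁, x₄}  = {x₁} ∪ {x₄}
  {x₃, x₅, x₆}  = {x₁, x₂, x₄}ᶜ
  |family| = 15
Pass 4: 1 new —
  {x₂, x₃, x₅, x₆}  = {x₁, x₄}ᶜ
  |family| = 16
Pass 5 adds nothing — fixpoint reached.

Hence σ(𝒜) has 16 members: { {}, {x₁}, {x₂}, {x₄}, {x₁, x₂}, {x₁, x₄}, {x₂, x₄}, {x₁, x₂, x₄}, {x₃, x₅, x₆}, {x₁, x₃, x₅, x₆}, {x₂, x₃, x₅, x₆}, {x₃, x₄, x₅, x₆}, {x₁, x₂, x₃, x₅, x₆}, {x₁, x₃, x₄, x₅, x₆}, {x₂, x₃, x₄, x₅, x₆}, Ω }.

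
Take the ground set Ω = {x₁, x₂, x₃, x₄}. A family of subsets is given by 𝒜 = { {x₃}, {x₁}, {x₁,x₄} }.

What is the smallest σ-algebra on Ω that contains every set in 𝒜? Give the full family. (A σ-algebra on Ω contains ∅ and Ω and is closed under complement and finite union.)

Begin from { ∅, {x₁}, {x₃}, {x₁,x₄}, Ω } (that is, 𝒜 plus ∅ and Ω).
Pass 1. New:
  {x₁,x₃}  = {x₃} ∪ {x₁}
  {x₂,x₃}  = Ω∖{x₁,x₄}
  {x₁,x₂,x₄}  = Ω∖{x₃}
  {x₁,x₃,x₄}  = {x₃} ∪ {x₁,x₄}
  {x₂,x₃,x₄}  = Ω∖{x₁}
  |family| = 10
Pass 2 (3 new):
  {x₂}  = Ω∖{x₁,x₃,x₄}
  {x₂,x₄}  = Ω∖{x₁,x₃}
  {x₁,x₂,x₃}  = {x₂,x₃} ∪ {x₁,x₃}
  |family| = 13
Pass 3 adds 2:
  {x₄}  = Ω∖{x₁,x₂,x₃}
  {x₁,x₂}  = {x₂} ∪ {x₁}
  |family| = 15
Pass 4. New:
  {x₃,x₄}  = Ω∖{x₁,x₂}
  |family| = 16
Pass 5: already closed under ᶜ and ∪.

|σ(𝒜)| = 16.  σ(𝒜) = { ∅, {x₁}, {x₂}, {x₃}, {x₄}, {x₁,x₂}, {x₁,x₃}, {x₁,x₄}, {x₂,x₃}, {x₂,x₄}, {x₃,x₄}, {x₁,x₂,x₃}, {x₁,x₂,x₄}, {x₁,x₃,x₄}, {x₂,x₃,x₄}, Ω }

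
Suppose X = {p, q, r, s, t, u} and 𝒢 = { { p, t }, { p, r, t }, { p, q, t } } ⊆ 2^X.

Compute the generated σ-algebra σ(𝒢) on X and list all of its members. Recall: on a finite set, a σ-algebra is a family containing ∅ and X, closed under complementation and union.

Take S₀ = 𝒢 ∪ {∅, X} = { {  }, { p, t }, { p, q, t }, { p, r, t }, X }.
Iteration 1 adds 4:
  { q, s, u }  = ᶜ of { p, r, t }
  { r, s, u }  = ᶜ of { p, q, t }
  { p, q, r, t }  = { p, q, t } ∪ { p, r, t }
  { q, r, s, u }  = ᶜ of { p, t }
  — 9 sets.
Iteration 2 (3 new):
  { s, u }  = ᶜ of { p, q, r, t }
  { p, q, s, t, u }  = { q, s, u } ∪ { p, q, t }
  { p, r, s, t, u }  = { p, r, t } ∪ { r, s, u }
  — 12 sets.
Iteration 3 (3 new):
  { q }  = ᶜ of { p, r, s, t, u }
  { r }  = ᶜ of { p, q, s, t, u }
  { p, s, t, u }  = { p, t } ∪ { s, u }
  — 15 sets.
Iteration 4: 1 new —
  { q, r }  = ᶜ of { p, s, t, u }
  — 16 sets.
Iteration 5: stable.

Therefore σ(𝒢) = { {  }, { q }, { r }, { p, t }, { q, r }, { s, u }, { p, q, t }, { p, r, t }, { q, s, u }, { r, s, u }, { p, q, r, t }, { p, s, t, u }, { q, r, s, u }, { p, q, s, t, u }, { p, r, s, t, u }, X } (|σ(𝒢)| = 16).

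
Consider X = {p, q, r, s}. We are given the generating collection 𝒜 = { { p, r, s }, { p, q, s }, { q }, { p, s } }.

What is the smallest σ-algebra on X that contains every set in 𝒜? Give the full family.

σ(𝒜) = { ∅, { q }, { r }, { p, s }, { q, r }, { p, q, s }, { p, r, s }, X }

Derivation:
Seed the family with 𝒜 together with ∅ and X: { ∅, { q }, { p, s }, { p, q, s }, { p, r, s }, X }.
Step 1 (2 new):
  { r }  = ᶜ of { p, q, s }
  { q, r }  = ᶜ of { p, s }
Step 2: closed — nothing new.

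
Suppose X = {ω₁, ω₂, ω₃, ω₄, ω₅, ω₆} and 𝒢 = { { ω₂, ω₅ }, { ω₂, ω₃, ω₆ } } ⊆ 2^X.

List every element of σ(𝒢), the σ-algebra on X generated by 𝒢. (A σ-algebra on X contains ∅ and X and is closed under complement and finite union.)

Seed the family with 𝒢 together with ∅ and X: { ∅, { ω₂, ω₅ }, { ω₂, ω₃, ω₆ }, X }.
Iteration 1: +3 →
  { ω₁, ω₄, ω₅ }  = { ω₂, ω₃, ω₆ }ᶜ
  { ω₁, ω₃, ω₄, ω₆ }  = { ω₂, ω₅ }ᶜ
  { ω₂, ω₃, ω₅, ω₆ }  = { ω₂, ω₅ } ∪ { ω₂, ω₃, ω₆ }
  — 7 sets.
Iteration 2 (4 new):
  { ω₁, ω₄ }  = { ω₂, ω₃, ω₅, ω₆ }ᶜ
  { ω₁, ω₂, ω₄, ω₅ }  = { ω₁, ω₄, ω₅ } ∪ { ω₂, ω₅ }
  { ω₁, ω₂, ω₃, ω₄, ω₆ }  = { ω₁, ω₃, ω₄, ω₆ } ∪ { ω₂, ω₃, ω₆ }
  { ω₁, ω₃, ω₄, ω₅, ω₆ }  = { ω₁, ω₄, ω₅ } ∪ { ω₁, ω₃, ω₄, ω₆ }
  — 11 sets.
Iteration 3 (3 new):
  { ω₂ }  = { ω₁, ω₃, ω₄, ω₅, ω₆ }ᶜ
  { ω₅ }  = { ω₁, ω₂, ω₃, ω₄, ω₆ }ᶜ
  { ω₃, ω₆ }  = { ω₁, ω₂, ω₄, ω₅ }ᶜ
  — 14 sets.
Iteration 4: +2 →
  { ω₁, ω₂, ω₄ }  = { ω₁, ω₄ } ∪ { ω₂ }
  { ω₃, ω₅, ω₆ }  = { ω₃, ω₆ } ∪ { ω₅ }
  — 16 sets.
Iteration 5: closed — nothing new.

Therefore σ(𝒢) = { ∅, { ω₂ }, { ω₅ }, { ω₁, ω₄ }, { ω₂, ω₅ }, { ω₃, ω₆ }, { ω₁, ω₂, ω₄ }, { ω₁, ω₄, ω₅ }, { ω₂, ω₃, ω₆ }, { ω₃, ω₅, ω₆ }, { ω₁, ω₂, ω₄, ω₅ }, { ω₁, ω₃, ω₄, ω₆ }, { ω₂, ω₃, ω₅, ω₆ }, { ω₁, ω₂, ω₃, ω₄, ω₆ }, { ω₁, ω₃, ω₄, ω₅, ω₆ }, X } (|σ(𝒢)| = 16).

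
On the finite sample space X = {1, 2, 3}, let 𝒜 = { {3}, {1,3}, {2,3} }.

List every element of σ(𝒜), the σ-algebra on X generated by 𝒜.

Begin from { {}, {3}, {1,3}, {2,3}, X } (that is, 𝒜 plus ∅ and X).
Pass 1 (3 new):
  {1}  = X∖{2,3}
  {2}  = X∖{1,3}
  {1,2}  = X∖{3}
  |family| = 8
After Pass 2 the family is unchanged; done.

Therefore σ(𝒜) = { {}, {1}, {2}, {3}, {1,2}, {1,3}, {2,3}, X } (|σ(𝒜)| = 8).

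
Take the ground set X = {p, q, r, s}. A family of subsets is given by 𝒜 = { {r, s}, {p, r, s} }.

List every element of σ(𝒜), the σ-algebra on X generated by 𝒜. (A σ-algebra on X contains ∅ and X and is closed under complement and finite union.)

Begin from { ∅, {r, s}, {p, r, s}, X } (that is, 𝒜 plus ∅ and X).
Iteration 1: +2 →
  {q}  = {p, r, s}ᶜ
  {p, q}  = {r, s}ᶜ
  (now 6)
Iteration 2: +1 →
  {q, r, s}  = {r, s} ∪ {q}
  (now 7)
Iteration 3: +1 →
  {p}  = {q, r, s}ᶜ
  (now 8)
Iteration 4: already closed under ᶜ and ∪.

σ(𝒜) = { ∅, {p}, {q}, {p, q}, {r, s}, {p, r, s}, {q, r, s}, X }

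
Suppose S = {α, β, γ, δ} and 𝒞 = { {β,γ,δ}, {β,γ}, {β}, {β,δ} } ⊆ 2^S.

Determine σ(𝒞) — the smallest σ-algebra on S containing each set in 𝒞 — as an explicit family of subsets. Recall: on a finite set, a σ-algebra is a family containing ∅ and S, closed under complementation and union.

Start: 𝒞 ∪ {∅, S} = { {}, {β}, {β,γ}, {β,δ}, {β,γ,δ}, S }.
Round 1: +4 →
  {α}  = ᶜ of {β,γ,δ}
  {α,γ}  = ᶜ of {β,δ}
  {α,δ}  = ᶜ of {β,γ}
  {α,γ,δ}  = ᶜ of {β}
  — 10 sets.
Round 2 (3 new):
  {α,β}  = {β} ∪ {α}
  {α,β,γ}  = {β} ∪ {α,γ}
  {α,β,δ}  = {β} ∪ {α,δ}
  — 13 sets.
Round 3 (3 new):
  {γ}  = ᶜ of {α,β,δ}
  {δ}  = ᶜ of {α,β,γ}
  {γ,δ}  = ᶜ of {α,β}
  — 16 sets.
Round 4: already closed under ᶜ and ∪.

σ(𝒞) = { {}, {α}, {β}, {γ}, {δ}, {α,β}, {α,γ}, {α,δ}, {β,γ}, {β,δ}, {γ,δ}, {α,β,γ}, {α,β,δ}, {α,γ,δ}, {β,γ,δ}, S }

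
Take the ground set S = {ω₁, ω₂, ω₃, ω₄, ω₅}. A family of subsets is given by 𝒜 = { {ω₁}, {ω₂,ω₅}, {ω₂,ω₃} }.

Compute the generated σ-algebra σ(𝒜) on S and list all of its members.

σ(𝒜) = { {}, {ω₁}, {ω₂}, {ω₃}, {ω₄}, {ω₅}, {ω₁,ω₂}, {ω₁,ω₃}, {ω₁,ω₄}, {ω₁,ω₅}, {ω₂,ω₃}, {ω₂,ω₄}, {ω₂,ω₅}, {ω₃,ω₄}, {ω₃,ω₅}, {ω₄,ω₅}, {ω₁,ω₂,ω₃}, {ω₁,ω₂,ω₄}, {ω₁,ω₂,ω₅}, {ω₁,ω₃,ω₄}, {ω₁,ω₃,ω₅}, {ω₁,ω₄,ω₅}, {ω₂,ω₃,ω₄}, {ω₂,ω₃,ω₅}, {ω₂,ω₄,ω₅}, {ω₃,ω₄,ω₅}, {ω₁,ω₂,ω₃,ω₄}, {ω₁,ω₂,ω₃,ω₅}, {ω₁,ω₂,ω₄,ω₅}, {ω₁,ω₃,ω₄,ω₅}, {ω₂,ω₃,ω₄,ω₅}, S }

Trace:
Start: 𝒜 ∪ {∅, S} = { {}, {ω₁}, {ω₂,ω₃}, {ω₂,ω₅}, S }.
Iteration 1: 6 new —
  {ω₁,ω₂,ω₃}  = {ω₂,ω₃} ∪ {ω₁}
  {ω₁,ω₂,ω₅}  = {ω₂,ω₅} ∪ {ω₁}
  {ω₁,ω₃,ω₄}  = ᶜ of {ω₂,ω₅}
  {ω₁,ω₄,ω₅}  = ᶜ of {ω₂,ω₃}
  {ω₂,ω₃,ω₅}  = {ω₂,ω₅} ∪ {ω₂,ω₃}
  {ω₂,ω₃,ω₄,ω₅}  = ᶜ of {ω₁}
  [11 total]
Iteration 2 (7 new):
  {ω₁,ω₄}  = ᶜ of {ω₂,ω₃,ω₅}
  {ω₃,ω₄}  = ᶜ of {ω₁,ω₂,ω₅}
  {ω₄,ω₅}  = ᶜ of {ω₁,ω₂,ω₃}
  {ω₁,ω₂,ω₃,ω₄}  = {ω₁,ω₂,ω₃} ∪ {ω₁,ω₃,ω₄}
  {ω₁,ω₂,ω₃,ω₅}  = {ω₂,ω₅} ∪ {ω₁,ω₂,ω₃}
  {ω₁,ω₂,ω₄,ω₅}  = {ω₁,ω₄,ω₅} ∪ {ω₂,ω₅}
  {ω₁,ω₃,ω₄,ω₅}  = {ω₁,ω₄,ω₅} ∪ {ω₁,ω₃,ω₄}
  [18 total]
Iteration 3: 7 new —
  {ω₂}  = ᶜ of {ω₁,ω₃,ω₄,ω₅}
  {ω₃}  = ᶜ of {ω₁,ω₂,ω₄,ω₅}
  {ω₄}  = ᶜ of {ω₁,ω₂,ω₃,ω₅}
  {ω₅}  = ᶜ of {ω₁,ω₂,ω₃,ω₄}
  {ω₂,ω₃,ω₄}  = {ω₂,ω₃} ∪ {ω₃,ω₄}
  {ω₂,ω₄,ω₅}  = {ω₄,ω₅} ∪ {ω₂,ω₅}
  {ω₃,ω₄,ω₅}  = {ω₄,ω₅} ∪ {ω₃,ω₄}
  [25 total]
Iteration 4: +6 →
  {ω₁,ω₂}  = ᶜ of {ω₃,ω₄,ω₅}
  {ω₁,ω₃}  = ᶜ of {ω₂,ω₄,ω₅}
  {ω₁,ω₅}  = ᶜ of {ω₂,ω₃,ω₄}
  {ω₂,ω₄}  = {ω₂} ∪ {ω₄}
  {ω₃,ω₅}  = {ω₅} ∪ {ω₃}
  {ω₁,ω₂,ω₄}  = {ω₂} ∪ {ω₁,ω₄}
  [31 total]
Iteration 5: 1 new —
  {ω₁,ω₃,ω₅}  = ᶜ of {ω₂,ω₄}
  [32 total]
Iteration 6: stable.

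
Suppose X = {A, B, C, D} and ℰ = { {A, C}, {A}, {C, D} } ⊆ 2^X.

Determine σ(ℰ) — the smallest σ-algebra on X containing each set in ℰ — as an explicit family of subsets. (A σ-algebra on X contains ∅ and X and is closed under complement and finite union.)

σ(ℰ) (16 sets): { {}, {A}, {B}, {C}, {D}, {A, B}, {A, C}, {A, D}, {B, C}, {B, D}, {C, D}, {A, B, C}, {A, B, D}, {A, C, D}, {B, C, D}, X }

Check:
Take S₀ = ℰ ∪ {∅, X} = { {}, {A}, {A, C}, {C, D}, X }.
Pass 1 (4 new):
  {A, B}  = X∖{C, D}
  {B, D}  = X∖{A, C}
  {A, C, D}  = {C, D} ∪ {A, C}
  {B, C, D}  = X∖{A}
  |family| = 9
Pass 2 (3 new):
  {B}  = X∖{A, C, D}
  {A, B, C}  = {A, B} ∪ {A, C}
  {A, B, D}  = {A, B} ∪ {B, D}
  |family| = 12
Pass 3 adds 2:
  {C}  = X∖{A, B, D}
  {D}  = X∖{A, B, C}
  |family| = 14
Pass 4: +2 →
  {A, D}  = {D} ∪ {A}
  {B, C}  = {C} ∪ {B}
  |family| = 16
Pass 5: no new sets; the family is a σ-algebra.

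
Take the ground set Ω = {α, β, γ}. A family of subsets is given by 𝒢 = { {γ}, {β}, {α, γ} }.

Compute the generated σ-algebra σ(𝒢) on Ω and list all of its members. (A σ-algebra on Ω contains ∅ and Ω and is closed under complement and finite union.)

σ(𝒢) (8 sets): { ∅, {α}, {β}, {γ}, {α, β}, {α, γ}, {β, γ}, Ω }

Derivation:
Initial family (5 sets): { ∅, {β}, {γ}, {α, γ}, Ω }.
Pass 1: 2 new —
  {α, β}  = Ω∖{γ}
  {β, γ}  = {γ} ∪ {β}
Pass 2: +1 →
  {α}  = Ω∖{β, γ}
After Pass 3 the family is unchanged; done.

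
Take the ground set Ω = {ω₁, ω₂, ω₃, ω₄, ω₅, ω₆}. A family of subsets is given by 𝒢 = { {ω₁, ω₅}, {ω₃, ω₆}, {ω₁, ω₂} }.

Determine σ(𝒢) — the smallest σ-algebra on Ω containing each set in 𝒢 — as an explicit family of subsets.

Initial family (5 sets): { {}, {ω₁, ω₂}, {ω₁, ω₅}, {ω₃, ω₆}, Ω }.
Iteration 1 adds 6:
  {ω₁, ω₂, ω₅}  = {ω₁, ω₂} ∪ {ω₁, ω₅}
  {ω₁, ω₂, ω₃, ω₆}  = {ω₁, ω₂} ∪ {ω₃, ω₆}
  {ω₁, ω₂, ω₄, ω₅}  = complement {ω₃, ω₆}
  {ω₁, ω₃, ω₅, ω₆}  = {ω₃, ω₆} ∪ {ω₁, ω₅}
  {ω₂, ω₃, ω₄, ω₆}  = complement {ω₁, ω₅}
  {ω₃, ω₄, ω₅, ω₆}  = complement {ω₁, ω₂}
  — 11 sets.
Iteration 2 adds 7:
  {ω₂, ω₄}  = complement {ω₁, ω₃, ω₅, ω₆}
  {ω₄, ω₅}  = complement {ω₁, ω₂, ω₃, ω₆}
  {ω₃, ω₄, ω₆}  = complement {ω₁, ω₂, ω₅}
  {ω₁, ω₂, ω₃, ω₄, ω₆}  = {ω₁, ω₂} ∪ {ω₂, ω₃, ω₄, ω₆}
  {ω₁, ω₂, ω₃, ω₅, ω₆}  = {ω₁, ω₃, ω₅, ω₆} ∪ {ω₁, ω₂}
  {ω₁, ω₃, ω₄, ω₅, ω₆}  = {ω₁, ω₃, ω₅, ω₆} ∪ {ω₃, ω₄, ω₅, ω₆}
  {ω₂, ω₃, ω₄, ω₅, ω₆}  = {ω₃, ω₄, ω₅, ω₆} ∪ {ω₂, ω₃, ω₄, ω₆}
  — 18 sets.
Iteration 3: +7 →
  {ω₁}  = complement {ω₂, ω₃, ω₄, ω₅, ω₆}
  {ω₂}  = complement {ω₁, ω₃, ω₄, ω₅, ω₆}
  {ω₄}  = complement {ω₁, ω₂, ω₃, ω₅, ω₆}
  {ω₅}  = complement {ω₁, ω₂, ω₃, ω₄, ω₆}
  {ω₁, ω₂, ω₄}  = {ω₁, ω₂} ∪ {ω₂, ω₄}
  {ω₁, ω₄, ω₅}  = {ω₄, ω₅} ∪ {ω₁, ω₅}
  {ω₂, ω₄, ω₅}  = {ω₄, ω₅} ∪ {ω₂, ω₄}
  — 25 sets.
Iteration 4: 6 new —
  {ω₁, ω₄}  = {ω₁} ∪ {ω₄}
  {ω₂, ω₅}  = {ω₂} ∪ {ω₅}
  {ω₁, ω₃, ω₆}  = complement {ω₂, ω₄, ω₅}
  {ω₂, ω₃, ω₆}  = complement {ω₁, ω₄, ω₅}
  {ω₃, ω₅, ω₆}  = complement {ω₁, ω₂, ω₄}
  {ω₁, ω₃, ω₄, ω₆}  = {ω₁} ∪ {ω₃, ω₄, ω₆}
  — 31 sets.
Iteration 5 (1 new):
  {ω₂, ω₃, ω₅, ω₆}  = complement {ω₁, ω₄}
  — 32 sets.
Iteration 6: already closed under ᶜ and ∪.

Hence σ(𝒢) has 32 members: { {}, {ω₁}, {ω₂}, {ω₄}, {ω₅}, {ω₁, ω₂}, {ω₁, ω₄}, {ω₁, ω₅}, {ω₂, ω₄}, {ω₂, ω₅}, {ω₃, ω₆}, {ω₄, ω₅}, {ω₁, ω₂, ω₄}, {ω₁, ω₂, ω₅}, {ω₁, ω₃, ω₆}, {ω₁, ω₄, ω₅}, {ω₂, ω₃, ω₆}, {ω₂, ω₄, ω₅}, {ω₃, ω₄, ω₆}, {ω₃, ω₅, ω₆}, {ω₁, ω₂, ω₃, ω₆}, {ω₁, ω₂, ω₄, ω₅}, {ω₁, ω₃, ω₄, ω₆}, {ω₁, ω₃, ω₅, ω₆}, {ω₂, ω₃, ω₄, ω₆}, {ω₂, ω₃, ω₅, ω₆}, {ω₃, ω₄, ω₅, ω₆}, {ω₁, ω₂, ω₃, ω₄, ω₆}, {ω₁, ω₂, ω₃, ω₅, ω₆}, {ω₁, ω₃, ω₄, ω₅, ω₆}, {ω₂, ω₃, ω₄, ω₅, ω₆}, Ω }.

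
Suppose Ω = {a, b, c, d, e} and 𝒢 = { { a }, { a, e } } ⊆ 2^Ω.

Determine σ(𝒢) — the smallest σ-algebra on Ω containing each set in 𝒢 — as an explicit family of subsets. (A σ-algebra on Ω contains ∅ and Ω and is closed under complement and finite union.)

|σ(𝒢)| = 8.  σ(𝒢) = { {}, { a }, { e }, { a, e }, { b, c, d }, { a, b, c, d }, { b, c, d, e }, Ω }

Check:
Begin from { {}, { a }, { a, e }, Ω } (that is, 𝒢 plus ∅ and Ω).
Pass 1: 2 new —
  { b, c, d }  = Ω∖{ a, e }
  { b, c, d, e }  = Ω∖{ a }
  (now 6)
Pass 2. New:
  { a, b, c, d }  = { b, c, d } ∪ { a }
  (now 7)
Pass 3 (1 new):
  { e }  = Ω∖{ a, b, c, d }
  (now 8)
Pass 4: no new sets; the family is a σ-algebra.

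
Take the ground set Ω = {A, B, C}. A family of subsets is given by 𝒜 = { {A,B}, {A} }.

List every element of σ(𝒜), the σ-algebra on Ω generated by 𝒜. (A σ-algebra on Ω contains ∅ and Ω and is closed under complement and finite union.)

Start: 𝒜 ∪ {∅, Ω} = { ∅, {A}, {A,B}, Ω }.
Round 1 (2 new):
  {C}  = Ω∖{A,B}
  {B,C}  = Ω∖{A}
Round 2. New:
  {A,C}  = {C} ∪ {A}
Round 3: 1 new —
  {B}  = Ω∖{A,C}
Round 4: no new sets; the family is a σ-algebra.

σ(𝒜) = { ∅, {A}, {B}, {C}, {A,B}, {A,C}, {B,C}, Ω }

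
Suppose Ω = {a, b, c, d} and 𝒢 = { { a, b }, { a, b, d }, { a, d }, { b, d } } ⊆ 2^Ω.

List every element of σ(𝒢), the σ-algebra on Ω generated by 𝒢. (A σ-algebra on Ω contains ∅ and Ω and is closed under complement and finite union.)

σ(𝒢) = { {  }, { a }, { b }, { c }, { d }, { a, b }, { a, c }, { a, d }, { b, c }, { b, d }, { c, d }, { a, b, c }, { a, b, d }, { a, c, d }, { b, c, d }, Ω }

Working:
Start: 𝒢 ∪ {∅, Ω} = { {  }, { a, b }, { a, d }, { b, d }, { a, b, d }, Ω }.
Step 1: 4 new —
  { c }  = Ω∖{ a, b, d }
  { a, c }  = Ω∖{ b, d }
  { b, c }  = Ω∖{ a, d }
  { c, d }  = Ω∖{ a, b }
  (now 10)
Step 2 (3 new):
  { a, b, c }  = { a, b } ∪ { c }
  { a, c, d }  = { c, d } ∪ { a, d }
  { b, c, d }  = { c, d } ∪ { b, c }
  (now 13)
Step 3. New:
  { a }  = Ω∖{ b, c, d }
  { b }  = Ω∖{ a, c, d }
  { d }  = Ω∖{ a, b, c }
  (now 16)
Step 4 adds nothing — fixpoint reached.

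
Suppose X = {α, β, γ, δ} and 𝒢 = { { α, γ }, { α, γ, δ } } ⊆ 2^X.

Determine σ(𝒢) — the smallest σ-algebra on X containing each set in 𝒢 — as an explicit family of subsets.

Seed the family with 𝒢 together with ∅ and X: { ∅, { α, γ }, { α, γ, δ }, X }.
Step 1 adds 2:
  { β }  = X∖{ α, γ, δ }
  { β, δ }  = X∖{ α, γ }
  |family| = 6
Step 2: 1 new —
  { α, β, γ }  = { α, γ } ∪ { β }
  |family| = 7
Step 3 adds 1:
  { δ }  = X∖{ α, β, γ }
  |family| = 8
After Step 4 the family is unchanged; done.

Hence σ(𝒢) has 8 members: { ∅, { β }, { δ }, { α, γ }, { β, δ }, { α, β, γ }, { α, γ, δ }, X }.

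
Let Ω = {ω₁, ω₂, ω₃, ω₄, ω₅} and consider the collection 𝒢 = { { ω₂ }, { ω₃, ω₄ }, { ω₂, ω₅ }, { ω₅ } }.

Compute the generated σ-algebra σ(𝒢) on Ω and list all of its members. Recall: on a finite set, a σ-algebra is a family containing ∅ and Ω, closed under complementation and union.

Seed the family with 𝒢 together with ∅ and Ω: { ∅, { ω₂ }, { ω₅ }, { ω₂, ω₅ }, { ω₃, ω₄ }, Ω }.
Iteration 1 adds 7:
  { ω₁, ω₂, ω₅ }  = { ω₃, ω₄ }ᶜ
  { ω₁, ω₃, ω₄ }  = { ω₂, ω₅ }ᶜ
  { ω₂, ω₃, ω₄ }  = { ω₃, ω₄ } ∪ { ω₂ }
  { ω₃, ω₄, ω₅ }  = { ω₃, ω₄ } ∪ { ω₅ }
  { ω₁, ω₂, ω₃, ω₄ }  = { ω₅ }ᶜ
  { ω₁, ω₃, ω₄, ω₅ }  = { ω₂ }ᶜ
  { ω₂, ω₃, ω₄, ω₅ }  = { ω₂, ω₅ } ∪ { ω₃, ω₄ }
Iteration 2. New:
  { ω₁ }  = { ω₂, ω₃, ω₄, ω₅ }ᶜ
  { ω₁, ω₂ }  = { ω₃, ω₄, ω₅ }ᶜ
  { ω₁, ω₅ }  = { ω₂, ω₃, ω₄ }ᶜ
Iteration 3 adds nothing — fixpoint reached.

Hence σ(𝒢) has 16 members: { ∅, { ω₁ }, { ω₂ }, { ω₅ }, { ω₁, ω₂ }, { ω₁, ω₅ }, { ω₂, ω₅ }, { ω₃, ω₄ }, { ω₁, ω₂, ω₅ }, { ω₁, ω₃, ω₄ }, { ω₂, ω₃, ω₄ }, { ω₃, ω₄, ω₅ }, { ω₁, ω₂, ω₃, ω₄ }, { ω₁, ω₃, ω₄, ω₅ }, { ω₂, ω₃, ω₄, ω₅ }, Ω }.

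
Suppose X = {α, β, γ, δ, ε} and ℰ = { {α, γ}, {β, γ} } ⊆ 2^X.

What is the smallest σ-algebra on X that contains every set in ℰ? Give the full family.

|σ(ℰ)| = 16.  σ(ℰ) = { {}, {α}, {β}, {γ}, {α, β}, {α, γ}, {β, γ}, {δ, ε}, {α, β, γ}, {α, δ, ε}, {β, δ, ε}, {γ, δ, ε}, {α, β, δ, ε}, {α, γ, δ, ε}, {β, γ, δ, ε}, X }

Trace:
Start: ℰ ∪ {∅, X} = { {}, {α, γ}, {β, γ}, X }.
Pass 1: 3 new —
  {α, β, γ}  = {α, γ} ∪ {β, γ}
  {α, δ, ε}  = ᶜ of {β, γ}
  {β, δ, ε}  = ᶜ of {α, γ}
Pass 2: 4 new —
  {δ, ε}  = ᶜ of {α, β, γ}
  {α, β, δ, ε}  = {α, δ, ε} ∪ {β, δ, ε}
  {α, γ, δ, ε}  = {α, δ, ε} ∪ {α, γ}
  {β, γ, δ, ε}  = {β, γ} ∪ {β, δ, ε}
Pass 3 (3 new):
  {α}  = ᶜ of {β, γ, δ, ε}
  {β}  = ᶜ of {α, γ, δ, ε}
  {γ}  = ᶜ of {α, β, δ, ε}
Pass 4 adds 2:
  {α, β}  = {β} ∪ {α}
  {γ, δ, ε}  = {δ, ε} ∪ {γ}
Pass 5 adds nothing — fixpoint reached.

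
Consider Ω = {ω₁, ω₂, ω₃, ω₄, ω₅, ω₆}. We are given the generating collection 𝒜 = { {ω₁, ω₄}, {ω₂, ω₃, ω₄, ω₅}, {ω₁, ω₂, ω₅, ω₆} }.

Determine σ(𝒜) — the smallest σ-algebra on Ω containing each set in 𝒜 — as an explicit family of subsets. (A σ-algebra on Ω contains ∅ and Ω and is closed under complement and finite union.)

σ(𝒜) (32 sets): { {}, {ω₁}, {ω₃}, {ω₄}, {ω₆}, {ω₁, ω₃}, {ω₁, ω₄}, {ω₁, ω₆}, {ω₂, ω₅}, {ω₃, ω₄}, {ω₃, ω₆}, {ω₄, ω₆}, {ω₁, ω₂, ω₅}, {ω₁, ω₃, ω₄}, {ω₁, ω₃, ω₆}, {ω₁, ω₄, ω₆}, {ω₂, ω₃, ω₅}, {ω₂, ω₄, ω₅}, {ω₂, ω₅, ω₆}, {ω₃, ω₄, ω₆}, {ω₁, ω₂, ω₃, ω₅}, {ω₁, ω₂, ω₄, ω₅}, {ω₁, ω₂, ω₅, ω₆}, {ω₁, ω₃, ω₄, ω₆}, {ω₂, ω₃, ω₄, ω₅}, {ω₂, ω₃, ω₅, ω₆}, {ω₂, ω₄, ω₅, ω₆}, {ω₁, ω₂, ω₃, ω₄, ω₅}, {ω₁, ω₂, ω₃, ω₅, ω₆}, {ω₁, ω₂, ω₄, ω₅, ω₆}, {ω₂, ω₃, ω₄, ω₅, ω₆}, Ω }

Check:
Take S₀ = 𝒜 ∪ {∅, Ω} = { {}, {ω₁, ω₄}, {ω₁, ω₂, ω₅, ω₆}, {ω₂, ω₃, ω₄, ω₅}, Ω }.
Pass 1 adds 5:
  {ω₁, ω₆}  = {ω₂, ω₃, ω₄, ω₅}ᶜ
  {ω₃, ω₄}  = {ω₁, ω₂, ω₅, ω₆}ᶜ
  {ω₂, ω₃, ω₅, ω₆}  = {ω₁, ω₄}ᶜ
  {ω₁, ω₂, ω₃, ω₄, ω₅}  = {ω₁, ω₄} ∪ {ω₂, ω₃, ω₄, ω₅}
  {ω₁, ω₂, ω₄, ω₅, ω₆}  = {ω₁, ω₄} ∪ {ω₁, ω₂, ω₅, ω₆}
  [10 total]
Pass 2. New:
  {ω₃}  = {ω₁, ω₂, ω₄, ω₅, ω₆}ᶜ
  {ω₆}  = {ω₁, ω₂, ω₃, ω₄, ω₅}ᶜ
  {ω₁, ω₃, ω₄}  = {ω₃, ω₄} ∪ {ω₁, ω₄}
  {ω₁, ω₄, ω₆}  = {ω₁, ω₆} ∪ {ω₁, ω₄}
  {ω₁, ω₃, ω₄, ω₆}  = {ω₃, ω₄} ∪ {ω₁, ω₆}
  {ω₁, ω₂, ω₃, ω₅, ω₆}  = {ω₁, ω₆} ∪ {ω₂, ω₃, ω₅, ω₆}
  {ω₂, ω₃, ω₄, ω₅, ω₆}  = {ω₃, ω₄} ∪ {ω₂, ω₃, ω₅, ω₆}
  [17 total]
Pass 3: +8 →
  {ω₁}  = {ω₂, ω₃, ω₄, ω₅, ω₆}ᶜ
  {ω₄}  = {ω₁, ω₂, ω₃, ω₅, ω₆}ᶜ
  {ω₂, ω₅}  = {ω₁, ω₃, ω₄, ω₆}ᶜ
  {ω₃, ω₆}  = {ω₃} ∪ {ω₆}
  {ω₁, ω₃, ω₆}  = {ω₃} ∪ {ω₁, ω₆}
  {ω₂, ω₃, ω₅}  = {ω₁, ω₄, ω₆}ᶜ
  {ω₂, ω₅, ω₆}  = {ω₁, ω₃, ω₄}ᶜ
  {ω₃, ω₄, ω₆}  = {ω₃, ω₄} ∪ {ω₆}
  [25 total]
Pass 4: +7 →
  {ω₁, ω₃}  = {ω₁} ∪ {ω₃}
  {ω₄, ω₆}  = {ω₆} ∪ {ω₄}
  {ω₁, ω₂, ω₅}  = {ω₃, ω₄, ω₆}ᶜ
  {ω₂, ω₄, ω₅}  = {ω₁, ω₃, ω₆}ᶜ
  {ω₁, ω₂, ω₃, ω₅}  = {ω₁} ∪ {ω₂, ω₃, ω₅}
  {ω₁, ω₂, ω₄, ω₅}  = {ω₃, ω₆}ᶜ
  {ω₂, ω₄, ω₅, ω₆}  = {ω₂, ω₅, ω₆} ∪ {ω₄}
  [32 total]
Pass 5: already closed under ᶜ and ∪.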